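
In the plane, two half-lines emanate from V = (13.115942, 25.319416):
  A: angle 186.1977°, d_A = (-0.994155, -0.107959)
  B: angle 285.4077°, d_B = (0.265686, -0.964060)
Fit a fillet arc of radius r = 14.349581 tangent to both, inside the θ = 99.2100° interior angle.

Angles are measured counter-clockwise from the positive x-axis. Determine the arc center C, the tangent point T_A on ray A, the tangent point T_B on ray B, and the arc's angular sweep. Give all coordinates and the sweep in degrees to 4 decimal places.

center=(2.5262,9.7355) T_A=(0.9770,24.0012) T_B=(16.3600,13.5480) sweep=80.7900

bisector direction at 235.8027° = (-0.562044,-0.827107)
center distance |VC| = r/sin(θ/2) = 14.349581/sin(49.6050°) = 18.841489
C = V + |VC|·bis = (2.5262,9.7355)
T_A = V + ((C−V)·d_A)·d_A = V + 12.2103·d_A = (0.9770,24.0012)
T_B = V + ((C−V)·d_B)·d_B = V + 12.2103·d_B = (16.3600,13.5480)
sweep = 180° − θ = 80.7900°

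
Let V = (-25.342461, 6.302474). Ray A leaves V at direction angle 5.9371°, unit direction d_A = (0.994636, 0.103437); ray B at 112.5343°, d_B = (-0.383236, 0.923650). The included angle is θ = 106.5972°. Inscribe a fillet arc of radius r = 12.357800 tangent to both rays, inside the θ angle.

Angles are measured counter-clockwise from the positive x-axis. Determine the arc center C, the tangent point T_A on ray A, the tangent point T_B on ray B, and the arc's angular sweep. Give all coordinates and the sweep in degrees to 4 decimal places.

bisector direction at 59.2357° = (0.511508,0.859279)
center distance |VC| = r/sin(θ/2) = 12.357800/sin(53.2986°) = 15.413321
C = V + |VC|·bis = (-17.4584,19.5468)
T_A = V + ((C−V)·d_A)·d_A = V + 9.2117·d_A = (-16.1802,7.2553)
T_B = V + ((C−V)·d_B)·d_B = V + 9.2117·d_B = (-28.8727,14.8109)
sweep = 180° − θ = 73.4028°

center=(-17.4584,19.5468) T_A=(-16.1802,7.2553) T_B=(-28.8727,14.8109) sweep=73.4028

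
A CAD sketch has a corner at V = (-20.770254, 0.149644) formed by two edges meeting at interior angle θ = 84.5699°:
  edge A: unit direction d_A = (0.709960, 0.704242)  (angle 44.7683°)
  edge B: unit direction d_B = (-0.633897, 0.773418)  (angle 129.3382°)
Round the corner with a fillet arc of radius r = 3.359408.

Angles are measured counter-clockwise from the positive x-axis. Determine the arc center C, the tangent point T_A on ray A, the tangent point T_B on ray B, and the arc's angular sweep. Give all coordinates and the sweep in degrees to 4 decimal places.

center=(-20.5136,5.1361) T_A=(-18.1477,2.7510) T_B=(-23.1118,3.0066) sweep=95.4301

bisector direction at 87.0533° = (0.051408,0.998678)
center distance |VC| = r/sin(θ/2) = 3.359408/sin(42.2850°) = 4.993040
C = V + |VC|·bis = (-20.5136,5.1361)
T_A = V + ((C−V)·d_A)·d_A = V + 3.6939·d_A = (-18.1477,2.7510)
T_B = V + ((C−V)·d_B)·d_B = V + 3.6939·d_B = (-23.1118,3.0066)
sweep = 180° − θ = 95.4301°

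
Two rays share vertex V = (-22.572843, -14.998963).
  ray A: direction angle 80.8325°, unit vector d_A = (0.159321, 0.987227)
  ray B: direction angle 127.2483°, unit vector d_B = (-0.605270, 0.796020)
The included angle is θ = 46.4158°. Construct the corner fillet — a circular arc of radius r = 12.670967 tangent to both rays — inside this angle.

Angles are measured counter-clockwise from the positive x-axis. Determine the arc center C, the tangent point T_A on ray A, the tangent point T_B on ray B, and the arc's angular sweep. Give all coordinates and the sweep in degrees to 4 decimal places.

bisector direction at 104.0404° = (-0.242606,0.970125)
center distance |VC| = r/sin(θ/2) = 12.670967/sin(23.2079°) = 32.154213
C = V + |VC|·bis = (-30.3736,16.1946)
T_A = V + ((C−V)·d_A)·d_A = V + 29.5523·d_A = (-17.8645,14.1759)
T_B = V + ((C−V)·d_B)·d_B = V + 29.5523·d_B = (-40.4600,8.5253)
sweep = 180° − θ = 133.5842°

center=(-30.3736,16.1946) T_A=(-17.8645,14.1759) T_B=(-40.4600,8.5253) sweep=133.5842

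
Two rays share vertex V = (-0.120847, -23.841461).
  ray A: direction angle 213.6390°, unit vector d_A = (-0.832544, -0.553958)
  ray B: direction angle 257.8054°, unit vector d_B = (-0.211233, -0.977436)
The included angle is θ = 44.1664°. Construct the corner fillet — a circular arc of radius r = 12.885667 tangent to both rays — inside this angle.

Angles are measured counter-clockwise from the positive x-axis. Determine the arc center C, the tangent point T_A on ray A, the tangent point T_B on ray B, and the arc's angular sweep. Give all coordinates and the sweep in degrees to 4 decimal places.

bisector direction at 235.7222° = (-0.563206,-0.826317)
center distance |VC| = r/sin(θ/2) = 12.885667/sin(22.0832°) = 34.274714
C = V + |VC|·bis = (-19.4246,-52.1632)
T_A = V + ((C−V)·d_A)·d_A = V + 31.7603·d_A = (-26.5627,-41.4353)
T_B = V + ((C−V)·d_B)·d_B = V + 31.7603·d_B = (-6.8297,-54.8851)
sweep = 180° − θ = 135.8336°

center=(-19.4246,-52.1632) T_A=(-26.5627,-41.4353) T_B=(-6.8297,-54.8851) sweep=135.8336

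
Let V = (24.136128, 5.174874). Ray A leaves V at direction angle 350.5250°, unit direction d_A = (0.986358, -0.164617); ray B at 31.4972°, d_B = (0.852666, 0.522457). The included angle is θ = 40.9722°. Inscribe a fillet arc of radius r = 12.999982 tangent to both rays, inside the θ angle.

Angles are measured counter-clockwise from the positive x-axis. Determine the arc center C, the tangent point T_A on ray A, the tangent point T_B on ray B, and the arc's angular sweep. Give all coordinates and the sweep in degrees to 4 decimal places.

center=(60.5972,12.2695) T_A=(58.4572,-0.5531) T_B=(53.8053,23.3542) sweep=139.0278

bisector direction at 11.0111° = (0.981590,0.190999)
center distance |VC| = r/sin(θ/2) = 12.999982/sin(20.4861°) = 37.144914
C = V + |VC|·bis = (60.5972,12.2695)
T_A = V + ((C−V)·d_A)·d_A = V + 34.7958·d_A = (58.4572,-0.5531)
T_B = V + ((C−V)·d_B)·d_B = V + 34.7958·d_B = (53.8053,23.3542)
sweep = 180° − θ = 139.0278°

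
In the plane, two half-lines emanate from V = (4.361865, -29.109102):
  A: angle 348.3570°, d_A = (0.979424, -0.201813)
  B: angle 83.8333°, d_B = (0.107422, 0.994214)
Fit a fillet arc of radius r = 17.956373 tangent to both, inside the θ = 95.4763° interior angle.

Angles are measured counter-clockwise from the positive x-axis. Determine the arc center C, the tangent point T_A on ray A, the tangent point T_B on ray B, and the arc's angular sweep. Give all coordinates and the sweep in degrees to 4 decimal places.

bisector direction at 36.0952° = (0.808040,0.589128)
center distance |VC| = r/sin(θ/2) = 17.956373/sin(47.7381°) = 24.262777
C = V + |VC|·bis = (23.9672,-14.8152)
T_A = V + ((C−V)·d_A)·d_A = V + 16.3172·d_A = (20.3433,-32.4021)
T_B = V + ((C−V)·d_B)·d_B = V + 16.3172·d_B = (6.1147,-12.8863)
sweep = 180° − θ = 84.5237°

center=(23.9672,-14.8152) T_A=(20.3433,-32.4021) T_B=(6.1147,-12.8863) sweep=84.5237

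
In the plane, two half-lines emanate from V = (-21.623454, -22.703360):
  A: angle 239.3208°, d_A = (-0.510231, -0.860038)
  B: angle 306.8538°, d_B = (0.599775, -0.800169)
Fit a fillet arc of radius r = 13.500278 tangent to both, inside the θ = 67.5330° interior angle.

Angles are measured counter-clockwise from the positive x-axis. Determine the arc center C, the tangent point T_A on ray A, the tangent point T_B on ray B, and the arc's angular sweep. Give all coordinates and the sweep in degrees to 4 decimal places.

bisector direction at 273.0873° = (0.053857,-0.998549)
center distance |VC| = r/sin(θ/2) = 13.500278/sin(33.7665°) = 24.289391
C = V + |VC|·bis = (-20.3153,-46.9575)
T_A = V + ((C−V)·d_A)·d_A = V + 20.1920·d_A = (-31.9260,-40.0692)
T_B = V + ((C−V)·d_B)·d_B = V + 20.1920·d_B = (-9.5128,-38.8604)
sweep = 180° − θ = 112.4670°

center=(-20.3153,-46.9575) T_A=(-31.9260,-40.0692) T_B=(-9.5128,-38.8604) sweep=112.4670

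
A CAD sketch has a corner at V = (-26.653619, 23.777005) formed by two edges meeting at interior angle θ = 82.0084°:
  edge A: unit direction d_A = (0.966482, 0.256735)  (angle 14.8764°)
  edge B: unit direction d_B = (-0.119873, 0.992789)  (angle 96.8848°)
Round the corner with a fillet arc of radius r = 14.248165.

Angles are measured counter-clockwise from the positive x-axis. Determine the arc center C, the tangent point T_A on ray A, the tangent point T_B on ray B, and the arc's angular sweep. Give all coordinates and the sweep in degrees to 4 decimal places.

center=(-14.4727,41.7550) T_A=(-10.8147,27.9844) T_B=(-28.6181,40.0470) sweep=97.9916

bisector direction at 55.8806° = (0.560919,0.827870)
center distance |VC| = r/sin(θ/2) = 14.248165/sin(41.0042°) = 21.715978
C = V + |VC|·bis = (-14.4727,41.7550)
T_A = V + ((C−V)·d_A)·d_A = V + 16.3882·d_A = (-10.8147,27.9844)
T_B = V + ((C−V)·d_B)·d_B = V + 16.3882·d_B = (-28.6181,40.0470)
sweep = 180° − θ = 97.9916°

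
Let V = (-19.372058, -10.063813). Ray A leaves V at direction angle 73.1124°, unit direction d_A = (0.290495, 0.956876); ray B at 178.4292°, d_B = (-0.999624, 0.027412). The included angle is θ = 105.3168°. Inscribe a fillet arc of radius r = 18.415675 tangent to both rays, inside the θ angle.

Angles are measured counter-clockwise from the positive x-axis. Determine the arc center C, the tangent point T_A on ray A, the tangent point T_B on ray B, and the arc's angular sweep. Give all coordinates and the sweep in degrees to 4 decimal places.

bisector direction at 125.7708° = (-0.584544,0.811362)
center distance |VC| = r/sin(θ/2) = 18.415675/sin(52.6584°) = 23.163401
C = V + |VC|·bis = (-32.9121,8.7301)
T_A = V + ((C−V)·d_A)·d_A = V + 14.0501·d_A = (-15.2906,3.3804)
T_B = V + ((C−V)·d_B)·d_B = V + 14.0501·d_B = (-33.4169,-9.6787)
sweep = 180° − θ = 74.6832°

center=(-32.9121,8.7301) T_A=(-15.2906,3.3804) T_B=(-33.4169,-9.6787) sweep=74.6832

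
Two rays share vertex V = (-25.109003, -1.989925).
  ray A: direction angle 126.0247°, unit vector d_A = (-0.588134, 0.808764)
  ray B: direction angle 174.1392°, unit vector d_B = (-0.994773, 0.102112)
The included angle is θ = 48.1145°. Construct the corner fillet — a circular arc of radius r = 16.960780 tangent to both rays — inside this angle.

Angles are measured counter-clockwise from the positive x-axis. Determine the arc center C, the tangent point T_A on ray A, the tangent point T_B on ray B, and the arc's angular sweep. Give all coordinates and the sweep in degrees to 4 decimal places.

bisector direction at 150.0820° = (-0.866740,0.498761)
center distance |VC| = r/sin(θ/2) = 16.960780/sin(24.0572°) = 41.606307
C = V + |VC|·bis = (-61.1708,18.7617)
T_A = V + ((C−V)·d_A)·d_A = V + 37.9923·d_A = (-47.4536,28.7369)
T_B = V + ((C−V)·d_B)·d_B = V + 37.9923·d_B = (-62.9027,1.8895)
sweep = 180° − θ = 131.8855°

center=(-61.1708,18.7617) T_A=(-47.4536,28.7369) T_B=(-62.9027,1.8895) sweep=131.8855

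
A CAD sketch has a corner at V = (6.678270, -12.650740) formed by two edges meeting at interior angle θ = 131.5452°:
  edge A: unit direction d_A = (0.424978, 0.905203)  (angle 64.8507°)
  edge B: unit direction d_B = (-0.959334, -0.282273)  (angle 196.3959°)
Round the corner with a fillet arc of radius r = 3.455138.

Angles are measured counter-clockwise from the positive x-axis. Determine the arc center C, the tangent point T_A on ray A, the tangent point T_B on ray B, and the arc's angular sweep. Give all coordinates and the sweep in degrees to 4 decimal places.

center=(4.2114,-9.7750) T_A=(7.3390,-11.2433) T_B=(5.1867,-13.0896) sweep=48.4548

bisector direction at 130.6233° = (-0.651083,0.759007)
center distance |VC| = r/sin(θ/2) = 3.455138/sin(65.7726°) = 3.788844
C = V + |VC|·bis = (4.2114,-9.7750)
T_A = V + ((C−V)·d_A)·d_A = V + 1.5548·d_A = (7.3390,-11.2433)
T_B = V + ((C−V)·d_B)·d_B = V + 1.5548·d_B = (5.1867,-13.0896)
sweep = 180° − θ = 48.4548°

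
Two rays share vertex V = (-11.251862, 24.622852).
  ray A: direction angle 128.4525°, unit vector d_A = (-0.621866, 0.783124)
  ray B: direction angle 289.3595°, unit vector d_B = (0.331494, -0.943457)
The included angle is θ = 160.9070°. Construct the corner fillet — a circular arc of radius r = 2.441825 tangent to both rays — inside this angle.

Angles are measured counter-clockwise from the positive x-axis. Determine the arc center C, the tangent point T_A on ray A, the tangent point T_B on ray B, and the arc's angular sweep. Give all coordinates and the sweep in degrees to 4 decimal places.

bisector direction at 208.9060° = (-0.875414,-0.483374)
center distance |VC| = r/sin(θ/2) = 2.441825/sin(80.4535°) = 2.476116
C = V + |VC|·bis = (-13.4195,23.4260)
T_A = V + ((C−V)·d_A)·d_A = V + 0.4107·d_A = (-11.5072,24.9444)
T_B = V + ((C−V)·d_B)·d_B = V + 0.4107·d_B = (-11.1157,24.2354)
sweep = 180° − θ = 19.0930°

center=(-13.4195,23.4260) T_A=(-11.5072,24.9444) T_B=(-11.1157,24.2354) sweep=19.0930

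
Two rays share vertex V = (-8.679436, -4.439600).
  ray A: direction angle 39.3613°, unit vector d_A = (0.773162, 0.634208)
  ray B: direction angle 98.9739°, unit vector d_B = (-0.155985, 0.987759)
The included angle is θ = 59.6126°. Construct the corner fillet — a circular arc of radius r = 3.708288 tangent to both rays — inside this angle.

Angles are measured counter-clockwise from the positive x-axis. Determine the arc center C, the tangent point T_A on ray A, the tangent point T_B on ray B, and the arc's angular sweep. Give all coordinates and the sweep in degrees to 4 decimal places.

bisector direction at 69.1676° = (0.355636,0.934625)
center distance |VC| = r/sin(θ/2) = 3.708288/sin(29.8063°) = 7.460303
C = V + |VC|·bis = (-6.0263,2.5330)
T_A = V + ((C−V)·d_A)·d_A = V + 6.4734·d_A = (-3.6745,-0.3341)
T_B = V + ((C−V)·d_B)·d_B = V + 6.4734·d_B = (-9.6892,1.9545)
sweep = 180° − θ = 120.3874°

center=(-6.0263,2.5330) T_A=(-3.6745,-0.3341) T_B=(-9.6892,1.9545) sweep=120.3874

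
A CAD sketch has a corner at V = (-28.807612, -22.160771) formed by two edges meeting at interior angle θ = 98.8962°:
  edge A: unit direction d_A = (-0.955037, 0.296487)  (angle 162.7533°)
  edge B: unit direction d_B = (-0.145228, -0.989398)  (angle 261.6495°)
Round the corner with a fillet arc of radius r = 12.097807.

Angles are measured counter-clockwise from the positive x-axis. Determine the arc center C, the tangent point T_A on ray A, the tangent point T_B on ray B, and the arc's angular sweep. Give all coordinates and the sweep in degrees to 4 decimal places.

bisector direction at 212.2014° = (-0.846180,-0.532897)
center distance |VC| = r/sin(θ/2) = 12.097807/sin(49.4481°) = 15.921993
C = V + |VC|·bis = (-42.2805,-30.6456)
T_A = V + ((C−V)·d_A)·d_A = V + 10.3515·d_A = (-38.6936,-19.0917)
T_B = V + ((C−V)·d_B)·d_B = V + 10.3515·d_B = (-30.3109,-32.4025)
sweep = 180° − θ = 81.1038°

center=(-42.2805,-30.6456) T_A=(-38.6936,-19.0917) T_B=(-30.3109,-32.4025) sweep=81.1038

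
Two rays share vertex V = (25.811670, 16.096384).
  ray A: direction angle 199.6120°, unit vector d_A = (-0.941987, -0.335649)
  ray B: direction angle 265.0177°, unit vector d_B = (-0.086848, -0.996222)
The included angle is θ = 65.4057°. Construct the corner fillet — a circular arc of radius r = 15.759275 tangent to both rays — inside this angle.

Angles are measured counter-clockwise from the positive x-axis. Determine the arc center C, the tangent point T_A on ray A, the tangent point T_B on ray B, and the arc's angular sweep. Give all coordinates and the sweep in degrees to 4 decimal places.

center=(7.9803,-6.9871) T_A=(2.6907,7.8579) T_B=(23.6800,-8.3558) sweep=114.5943

bisector direction at 232.3149° = (-0.611322,-0.791382)
center distance |VC| = r/sin(θ/2) = 15.759275/sin(32.7028°) = 29.168600
C = V + |VC|·bis = (7.9803,-6.9871)
T_A = V + ((C−V)·d_A)·d_A = V + 24.5449·d_A = (2.6907,7.8579)
T_B = V + ((C−V)·d_B)·d_B = V + 24.5449·d_B = (23.6800,-8.3558)
sweep = 180° − θ = 114.5943°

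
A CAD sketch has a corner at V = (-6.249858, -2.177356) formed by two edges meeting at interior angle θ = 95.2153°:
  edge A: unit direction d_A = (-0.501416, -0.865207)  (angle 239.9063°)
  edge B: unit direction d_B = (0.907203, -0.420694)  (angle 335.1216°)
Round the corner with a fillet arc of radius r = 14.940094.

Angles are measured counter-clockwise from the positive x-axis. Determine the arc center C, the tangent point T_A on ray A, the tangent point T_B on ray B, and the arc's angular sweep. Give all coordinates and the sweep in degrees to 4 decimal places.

bisector direction at 287.5140° = (0.300938,-0.953644)
center distance |VC| = r/sin(θ/2) = 14.940094/sin(47.6076°) = 20.229081
C = V + |VC|·bis = (-0.1622,-21.4687)
T_A = V + ((C−V)·d_A)·d_A = V + 13.6385·d_A = (-13.0884,-13.9775)
T_B = V + ((C−V)·d_B)·d_B = V + 13.6385·d_B = (6.1230,-7.9150)
sweep = 180° − θ = 84.7847°

center=(-0.1622,-21.4687) T_A=(-13.0884,-13.9775) T_B=(6.1230,-7.9150) sweep=84.7847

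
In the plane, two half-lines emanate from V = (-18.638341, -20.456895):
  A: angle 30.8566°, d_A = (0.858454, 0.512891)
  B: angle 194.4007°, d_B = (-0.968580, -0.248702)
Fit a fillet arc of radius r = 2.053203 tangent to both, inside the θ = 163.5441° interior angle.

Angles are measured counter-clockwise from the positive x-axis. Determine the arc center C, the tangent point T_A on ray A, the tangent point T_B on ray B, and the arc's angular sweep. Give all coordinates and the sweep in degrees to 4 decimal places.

center=(-19.4365,-18.5420) T_A=(-18.3835,-20.3046) T_B=(-18.9259,-20.5307) sweep=16.4559

bisector direction at 112.6286° = (-0.384757,0.923018)
center distance |VC| = r/sin(θ/2) = 2.053203/sin(81.7720°) = 2.074557
C = V + |VC|·bis = (-19.4365,-18.5420)
T_A = V + ((C−V)·d_A)·d_A = V + 0.2969·d_A = (-18.3835,-20.3046)
T_B = V + ((C−V)·d_B)·d_B = V + 0.2969·d_B = (-18.9259,-20.5307)
sweep = 180° − θ = 16.4559°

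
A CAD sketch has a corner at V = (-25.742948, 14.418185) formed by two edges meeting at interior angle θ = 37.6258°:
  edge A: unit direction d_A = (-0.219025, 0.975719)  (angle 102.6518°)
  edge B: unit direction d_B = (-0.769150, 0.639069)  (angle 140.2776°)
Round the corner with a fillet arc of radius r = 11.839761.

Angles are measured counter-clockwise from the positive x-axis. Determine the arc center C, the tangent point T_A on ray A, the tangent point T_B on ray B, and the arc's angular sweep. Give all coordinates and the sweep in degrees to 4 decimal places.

bisector direction at 121.4647° = (-0.521973,0.852962)
center distance |VC| = r/sin(θ/2) = 11.839761/sin(18.8129°) = 36.714848
C = V + |VC|·bis = (-44.9071,45.7346)
T_A = V + ((C−V)·d_A)·d_A = V + 34.7534·d_A = (-33.3548,48.3278)
T_B = V + ((C−V)·d_B)·d_B = V + 34.7534·d_B = (-52.4735,36.6280)
sweep = 180° − θ = 142.3742°

center=(-44.9071,45.7346) T_A=(-33.3548,48.3278) T_B=(-52.4735,36.6280) sweep=142.3742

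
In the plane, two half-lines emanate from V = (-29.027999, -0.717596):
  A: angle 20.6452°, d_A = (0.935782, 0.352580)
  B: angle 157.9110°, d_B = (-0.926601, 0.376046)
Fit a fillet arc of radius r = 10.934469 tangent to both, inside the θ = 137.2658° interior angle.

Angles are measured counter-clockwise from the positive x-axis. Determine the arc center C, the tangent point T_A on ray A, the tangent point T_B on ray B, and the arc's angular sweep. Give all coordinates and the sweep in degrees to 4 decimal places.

center=(-28.8801,11.0230) T_A=(-25.0248,0.7907) T_B=(-32.9919,0.8911) sweep=42.7342

bisector direction at 89.2781° = (0.012599,0.999921)
center distance |VC| = r/sin(θ/2) = 10.934469/sin(68.6329°) = 11.741520
C = V + |VC|·bis = (-28.8801,11.0230)
T_A = V + ((C−V)·d_A)·d_A = V + 4.2779·d_A = (-25.0248,0.7907)
T_B = V + ((C−V)·d_B)·d_B = V + 4.2779·d_B = (-32.9919,0.8911)
sweep = 180° − θ = 42.7342°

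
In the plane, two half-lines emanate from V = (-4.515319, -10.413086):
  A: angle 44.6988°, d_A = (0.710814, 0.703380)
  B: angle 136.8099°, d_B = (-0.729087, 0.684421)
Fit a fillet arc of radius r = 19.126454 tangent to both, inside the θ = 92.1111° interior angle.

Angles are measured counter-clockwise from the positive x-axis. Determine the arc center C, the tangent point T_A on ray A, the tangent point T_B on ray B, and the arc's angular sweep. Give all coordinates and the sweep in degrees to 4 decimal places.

center=(-4.8650,16.1487) T_A=(8.5881,2.5533) T_B=(-17.9556,2.2038) sweep=87.8889

bisector direction at 90.7544° = (-0.013166,0.999913)
center distance |VC| = r/sin(θ/2) = 19.126454/sin(46.0555°) = 26.564041
C = V + |VC|·bis = (-4.8650,16.1487)
T_A = V + ((C−V)·d_A)·d_A = V + 18.4344·d_A = (8.5881,2.5533)
T_B = V + ((C−V)·d_B)·d_B = V + 18.4344·d_B = (-17.9556,2.2038)
sweep = 180° − θ = 87.8889°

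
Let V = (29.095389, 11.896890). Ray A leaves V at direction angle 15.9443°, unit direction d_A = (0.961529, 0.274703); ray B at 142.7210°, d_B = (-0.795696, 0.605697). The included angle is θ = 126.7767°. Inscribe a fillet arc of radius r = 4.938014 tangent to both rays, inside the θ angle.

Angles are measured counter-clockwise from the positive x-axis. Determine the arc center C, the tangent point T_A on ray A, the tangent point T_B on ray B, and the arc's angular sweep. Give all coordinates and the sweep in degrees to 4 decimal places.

center=(30.1178,17.3246) T_A=(31.4742,12.5765) T_B=(27.1268,13.3954) sweep=53.2233

bisector direction at 79.3327° = (0.185107,0.982718)
center distance |VC| = r/sin(θ/2) = 4.938014/sin(63.3884°) = 5.523115
C = V + |VC|·bis = (30.1178,17.3246)
T_A = V + ((C−V)·d_A)·d_A = V + 2.4740·d_A = (31.4742,12.5765)
T_B = V + ((C−V)·d_B)·d_B = V + 2.4740·d_B = (27.1268,13.3954)
sweep = 180° − θ = 53.2233°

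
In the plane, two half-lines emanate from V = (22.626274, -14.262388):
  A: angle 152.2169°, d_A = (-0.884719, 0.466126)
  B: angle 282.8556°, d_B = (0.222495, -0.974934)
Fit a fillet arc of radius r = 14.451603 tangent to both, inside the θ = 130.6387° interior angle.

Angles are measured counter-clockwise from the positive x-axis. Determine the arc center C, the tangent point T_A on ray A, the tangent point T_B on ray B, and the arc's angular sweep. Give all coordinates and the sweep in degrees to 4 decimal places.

center=(10.0145,-23.9524) T_A=(16.7508,-11.1668) T_B=(24.1039,-20.7370) sweep=49.3613

bisector direction at 217.5362° = (-0.792968,-0.609263)
center distance |VC| = r/sin(θ/2) = 14.451603/sin(65.3194°) = 15.904490
C = V + |VC|·bis = (10.0145,-23.9524)
T_A = V + ((C−V)·d_A)·d_A = V + 6.6411·d_A = (16.7508,-11.1668)
T_B = V + ((C−V)·d_B)·d_B = V + 6.6411·d_B = (24.1039,-20.7370)
sweep = 180° − θ = 49.3613°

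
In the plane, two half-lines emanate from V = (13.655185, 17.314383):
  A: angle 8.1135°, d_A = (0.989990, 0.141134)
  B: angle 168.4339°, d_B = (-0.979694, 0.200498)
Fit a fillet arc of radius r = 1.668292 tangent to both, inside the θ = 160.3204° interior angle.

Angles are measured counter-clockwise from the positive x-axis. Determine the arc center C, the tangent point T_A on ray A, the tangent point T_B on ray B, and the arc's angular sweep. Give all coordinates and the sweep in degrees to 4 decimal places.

center=(13.7062,19.0068) T_A=(13.9416,17.3552) T_B=(13.3717,17.3724) sweep=19.6796

bisector direction at 88.2737° = (0.030125,0.999546)
center distance |VC| = r/sin(θ/2) = 1.668292/sin(80.1602°) = 1.693200
C = V + |VC|·bis = (13.7062,19.0068)
T_A = V + ((C−V)·d_A)·d_A = V + 0.2894·d_A = (13.9416,17.3552)
T_B = V + ((C−V)·d_B)·d_B = V + 0.2894·d_B = (13.3717,17.3724)
sweep = 180° − θ = 19.6796°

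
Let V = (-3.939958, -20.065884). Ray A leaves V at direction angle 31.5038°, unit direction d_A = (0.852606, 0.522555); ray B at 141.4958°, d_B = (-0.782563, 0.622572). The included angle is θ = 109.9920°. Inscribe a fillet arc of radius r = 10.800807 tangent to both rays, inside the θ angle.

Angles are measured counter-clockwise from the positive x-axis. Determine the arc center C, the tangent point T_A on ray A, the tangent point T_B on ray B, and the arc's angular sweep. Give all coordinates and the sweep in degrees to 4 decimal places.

bisector direction at 86.4998° = (0.061052,0.998135)
center distance |VC| = r/sin(θ/2) = 10.800807/sin(54.9960°) = 13.185995
C = V + |VC|·bis = (-3.1349,-6.9045)
T_A = V + ((C−V)·d_A)·d_A = V + 7.5639·d_A = (2.5091,-16.1133)
T_B = V + ((C−V)·d_B)·d_B = V + 7.5639·d_B = (-9.8592,-15.3568)
sweep = 180° − θ = 70.0080°

center=(-3.1349,-6.9045) T_A=(2.5091,-16.1133) T_B=(-9.8592,-15.3568) sweep=70.0080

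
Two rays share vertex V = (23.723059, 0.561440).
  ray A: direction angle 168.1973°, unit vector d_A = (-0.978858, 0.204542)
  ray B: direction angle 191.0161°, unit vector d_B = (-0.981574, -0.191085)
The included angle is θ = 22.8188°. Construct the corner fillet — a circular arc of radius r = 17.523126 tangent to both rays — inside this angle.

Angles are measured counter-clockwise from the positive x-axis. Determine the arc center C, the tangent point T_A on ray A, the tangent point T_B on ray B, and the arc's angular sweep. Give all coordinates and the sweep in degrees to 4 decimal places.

center=(-64.8568,1.1695) T_A=(-61.2726,18.3221) T_B=(-61.5084,-16.0307) sweep=157.1812

bisector direction at 179.6067° = (-0.999976,0.006864)
center distance |VC| = r/sin(θ/2) = 17.523126/sin(11.4094°) = 88.581988
C = V + |VC|·bis = (-64.8568,1.1695)
T_A = V + ((C−V)·d_A)·d_A = V + 86.8315·d_A = (-61.2726,18.3221)
T_B = V + ((C−V)·d_B)·d_B = V + 86.8315·d_B = (-61.5084,-16.0307)
sweep = 180° − θ = 157.1812°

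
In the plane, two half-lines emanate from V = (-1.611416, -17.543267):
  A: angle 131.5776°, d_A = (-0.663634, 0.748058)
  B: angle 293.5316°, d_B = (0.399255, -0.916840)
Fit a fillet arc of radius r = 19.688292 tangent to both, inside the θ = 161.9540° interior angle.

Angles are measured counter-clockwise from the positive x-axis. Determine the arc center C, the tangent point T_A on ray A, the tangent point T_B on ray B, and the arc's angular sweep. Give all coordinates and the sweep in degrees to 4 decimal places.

center=(-18.4142,-28.2703) T_A=(-3.6862,-15.2045) T_B=(-0.3632,-20.4097) sweep=18.0460

bisector direction at 212.5546° = (-0.842879,-0.538103)
center distance |VC| = r/sin(θ/2) = 19.688292/sin(80.9770°) = 19.934978
C = V + |VC|·bis = (-18.4142,-28.2703)
T_A = V + ((C−V)·d_A)·d_A = V + 3.1264·d_A = (-3.6862,-15.2045)
T_B = V + ((C−V)·d_B)·d_B = V + 3.1264·d_B = (-0.3632,-20.4097)
sweep = 180° − θ = 18.0460°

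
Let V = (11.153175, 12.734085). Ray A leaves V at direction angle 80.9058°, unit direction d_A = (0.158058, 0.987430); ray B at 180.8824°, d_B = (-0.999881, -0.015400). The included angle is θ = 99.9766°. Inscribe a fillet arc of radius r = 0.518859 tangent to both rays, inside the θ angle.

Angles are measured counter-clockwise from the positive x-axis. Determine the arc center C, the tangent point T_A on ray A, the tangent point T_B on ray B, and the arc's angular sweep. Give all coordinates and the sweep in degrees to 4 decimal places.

bisector direction at 130.8941° = (-0.654663,0.755921)
center distance |VC| = r/sin(θ/2) = 0.518859/sin(49.9883°) = 0.677438
C = V + |VC|·bis = (10.7097,13.2462)
T_A = V + ((C−V)·d_A)·d_A = V + 0.4356·d_A = (11.2220,13.1642)
T_B = V + ((C−V)·d_B)·d_B = V + 0.4356·d_B = (10.7177,12.7274)
sweep = 180° − θ = 80.0234°

center=(10.7097,13.2462) T_A=(11.2220,13.1642) T_B=(10.7177,12.7274) sweep=80.0234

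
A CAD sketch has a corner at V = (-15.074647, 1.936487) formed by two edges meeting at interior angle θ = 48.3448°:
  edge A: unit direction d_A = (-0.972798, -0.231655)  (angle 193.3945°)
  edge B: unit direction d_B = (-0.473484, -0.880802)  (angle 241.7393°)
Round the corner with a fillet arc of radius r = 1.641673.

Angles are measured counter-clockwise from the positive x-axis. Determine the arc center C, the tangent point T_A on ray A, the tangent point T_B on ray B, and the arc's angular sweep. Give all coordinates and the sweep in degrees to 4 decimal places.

center=(-18.2525,-0.5078) T_A=(-18.6328,1.0892) T_B=(-16.8065,-1.2851) sweep=131.6552

bisector direction at 217.5669° = (-0.792642,-0.609687)
center distance |VC| = r/sin(θ/2) = 1.641673/sin(24.1724°) = 4.009130
C = V + |VC|·bis = (-18.2525,-0.5078)
T_A = V + ((C−V)·d_A)·d_A = V + 3.6576·d_A = (-18.6328,1.0892)
T_B = V + ((C−V)·d_B)·d_B = V + 3.6576·d_B = (-16.8065,-1.2851)
sweep = 180° − θ = 131.6552°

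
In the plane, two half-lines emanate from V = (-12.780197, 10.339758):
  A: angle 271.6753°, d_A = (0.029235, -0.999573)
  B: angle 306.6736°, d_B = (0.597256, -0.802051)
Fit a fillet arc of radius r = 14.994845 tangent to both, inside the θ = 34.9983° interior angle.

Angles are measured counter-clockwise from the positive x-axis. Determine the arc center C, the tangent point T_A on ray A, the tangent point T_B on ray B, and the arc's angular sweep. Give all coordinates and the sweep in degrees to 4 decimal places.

center=(3.5987,-36.7616) T_A=(-11.3898,-37.1999) T_B=(15.6253,-27.8058) sweep=145.0017

bisector direction at 289.1744° = (0.328445,-0.944523)
center distance |VC| = r/sin(θ/2) = 14.994845/sin(17.4992°) = 49.867846
C = V + |VC|·bis = (3.5987,-36.7616)
T_A = V + ((C−V)·d_A)·d_A = V + 47.5600·d_A = (-11.3898,-37.1999)
T_B = V + ((C−V)·d_B)·d_B = V + 47.5600·d_B = (15.6253,-27.8058)
sweep = 180° − θ = 145.0017°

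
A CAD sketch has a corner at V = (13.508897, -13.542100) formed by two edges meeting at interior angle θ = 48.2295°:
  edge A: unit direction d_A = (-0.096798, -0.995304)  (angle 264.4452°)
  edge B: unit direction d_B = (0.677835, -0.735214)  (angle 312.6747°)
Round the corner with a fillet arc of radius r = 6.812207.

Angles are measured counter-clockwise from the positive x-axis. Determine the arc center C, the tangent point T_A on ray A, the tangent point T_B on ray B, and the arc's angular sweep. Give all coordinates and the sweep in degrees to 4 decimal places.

center=(18.8160,-29.3484) T_A=(12.0358,-28.6890) T_B=(23.8244,-24.7309) sweep=131.7705

bisector direction at 288.5599° = (0.318297,-0.947991)
center distance |VC| = r/sin(θ/2) = 6.812207/sin(24.1148°) = 16.673478
C = V + |VC|·bis = (18.8160,-29.3484)
T_A = V + ((C−V)·d_A)·d_A = V + 15.2184·d_A = (12.0358,-28.6890)
T_B = V + ((C−V)·d_B)·d_B = V + 15.2184·d_B = (23.8244,-24.7309)
sweep = 180° − θ = 131.7705°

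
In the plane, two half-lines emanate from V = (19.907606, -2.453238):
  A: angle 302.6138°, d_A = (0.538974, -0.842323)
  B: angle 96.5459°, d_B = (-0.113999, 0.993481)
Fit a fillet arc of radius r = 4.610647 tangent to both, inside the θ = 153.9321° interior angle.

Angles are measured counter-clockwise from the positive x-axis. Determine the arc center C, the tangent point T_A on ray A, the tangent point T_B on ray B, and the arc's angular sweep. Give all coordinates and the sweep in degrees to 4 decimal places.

bisector direction at 19.5799° = (0.942175,0.335120)
center distance |VC| = r/sin(θ/2) = 4.610647/sin(76.9660°) = 4.732574
C = V + |VC|·bis = (24.3665,-0.8673)
T_A = V + ((C−V)·d_A)·d_A = V + 1.0673·d_A = (20.4829,-3.3523)
T_B = V + ((C−V)·d_B)·d_B = V + 1.0673·d_B = (19.7859,-1.3929)
sweep = 180° − θ = 26.0679°

center=(24.3665,-0.8673) T_A=(20.4829,-3.3523) T_B=(19.7859,-1.3929) sweep=26.0679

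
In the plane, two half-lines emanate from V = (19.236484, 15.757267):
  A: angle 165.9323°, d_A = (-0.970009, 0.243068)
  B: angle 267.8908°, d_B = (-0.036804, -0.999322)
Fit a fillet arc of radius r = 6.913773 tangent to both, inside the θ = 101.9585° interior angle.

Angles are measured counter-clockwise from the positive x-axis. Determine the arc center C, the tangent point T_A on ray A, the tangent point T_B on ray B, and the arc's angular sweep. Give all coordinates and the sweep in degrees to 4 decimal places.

center=(12.1212,10.4127) T_A=(13.8017,17.1191) T_B=(19.0303,10.1583) sweep=78.0415

bisector direction at 216.9115° = (-0.799564,-0.600581)
center distance |VC| = r/sin(θ/2) = 6.913773/sin(50.9793°) = 8.898974
C = V + |VC|·bis = (12.1212,10.4127)
T_A = V + ((C−V)·d_A)·d_A = V + 5.6028·d_A = (13.8017,17.1191)
T_B = V + ((C−V)·d_B)·d_B = V + 5.6028·d_B = (19.0303,10.1583)
sweep = 180° − θ = 78.0415°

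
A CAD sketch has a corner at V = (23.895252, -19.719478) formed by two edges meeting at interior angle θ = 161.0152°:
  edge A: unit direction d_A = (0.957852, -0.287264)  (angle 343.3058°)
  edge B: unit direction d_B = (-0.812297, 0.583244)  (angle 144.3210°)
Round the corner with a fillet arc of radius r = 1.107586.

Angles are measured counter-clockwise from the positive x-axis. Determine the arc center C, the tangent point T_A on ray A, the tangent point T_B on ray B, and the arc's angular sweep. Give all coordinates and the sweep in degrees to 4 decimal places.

center=(24.3908,-18.7118) T_A=(24.0726,-19.7727) T_B=(23.7448,-19.6115) sweep=18.9848

bisector direction at 63.8134° = (0.441296,0.897362)
center distance |VC| = r/sin(θ/2) = 1.107586/sin(80.5076°) = 1.122962
C = V + |VC|·bis = (24.3908,-18.7118)
T_A = V + ((C−V)·d_A)·d_A = V + 0.1852·d_A = (24.0726,-19.7727)
T_B = V + ((C−V)·d_B)·d_B = V + 0.1852·d_B = (23.7448,-19.6115)
sweep = 180° − θ = 18.9848°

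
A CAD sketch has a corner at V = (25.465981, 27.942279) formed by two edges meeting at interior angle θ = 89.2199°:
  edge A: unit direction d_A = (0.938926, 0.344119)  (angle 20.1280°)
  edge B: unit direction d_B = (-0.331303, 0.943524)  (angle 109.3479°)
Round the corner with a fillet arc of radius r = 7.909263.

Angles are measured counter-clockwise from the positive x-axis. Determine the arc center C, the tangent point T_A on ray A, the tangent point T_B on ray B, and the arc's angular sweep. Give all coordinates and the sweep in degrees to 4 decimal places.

center=(30.2723,38.1275) T_A=(32.9940,30.7013) T_B=(22.8097,35.5072) sweep=90.7801

bisector direction at 64.7379° = (0.426759,0.904365)
center distance |VC| = r/sin(θ/2) = 7.909263/sin(44.6099°) = 11.262317
C = V + |VC|·bis = (30.2723,38.1275)
T_A = V + ((C−V)·d_A)·d_A = V + 8.0177·d_A = (32.9940,30.7013)
T_B = V + ((C−V)·d_B)·d_B = V + 8.0177·d_B = (22.8097,35.5072)
sweep = 180° − θ = 90.7801°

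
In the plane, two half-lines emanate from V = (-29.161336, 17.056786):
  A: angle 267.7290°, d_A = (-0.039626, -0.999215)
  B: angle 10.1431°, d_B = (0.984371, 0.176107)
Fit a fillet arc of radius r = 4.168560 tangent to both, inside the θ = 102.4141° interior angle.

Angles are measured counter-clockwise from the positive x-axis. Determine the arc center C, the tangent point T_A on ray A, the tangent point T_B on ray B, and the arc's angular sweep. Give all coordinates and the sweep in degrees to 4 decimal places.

bisector direction at 318.9361° = (0.753977,-0.656901)
center distance |VC| = r/sin(θ/2) = 4.168560/sin(51.2071°) = 5.348319
C = V + |VC|·bis = (-25.1288,13.5435)
T_A = V + ((C−V)·d_A)·d_A = V + 3.3508·d_A = (-29.2941,13.7087)
T_B = V + ((C−V)·d_B)·d_B = V + 3.3508·d_B = (-25.8629,17.6469)
sweep = 180° − θ = 77.5859°

center=(-25.1288,13.5435) T_A=(-29.2941,13.7087) T_B=(-25.8629,17.6469) sweep=77.5859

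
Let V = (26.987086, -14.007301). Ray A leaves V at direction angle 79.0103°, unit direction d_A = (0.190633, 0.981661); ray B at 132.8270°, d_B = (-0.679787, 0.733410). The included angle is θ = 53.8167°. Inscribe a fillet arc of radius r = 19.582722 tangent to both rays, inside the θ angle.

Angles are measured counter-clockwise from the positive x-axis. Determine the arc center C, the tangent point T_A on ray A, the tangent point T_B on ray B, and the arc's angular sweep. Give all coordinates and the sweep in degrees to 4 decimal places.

center=(15.1192,27.6039) T_A=(34.3428,23.8708) T_B=(0.7570,14.2918) sweep=126.1833

bisector direction at 105.9186° = (-0.274272,0.961652)
center distance |VC| = r/sin(θ/2) = 19.582722/sin(26.9083°) = 43.270550
C = V + |VC|·bis = (15.1192,27.6039)
T_A = V + ((C−V)·d_A)·d_A = V + 38.5857·d_A = (34.3428,23.8708)
T_B = V + ((C−V)·d_B)·d_B = V + 38.5857·d_B = (0.7570,14.2918)
sweep = 180° − θ = 126.1833°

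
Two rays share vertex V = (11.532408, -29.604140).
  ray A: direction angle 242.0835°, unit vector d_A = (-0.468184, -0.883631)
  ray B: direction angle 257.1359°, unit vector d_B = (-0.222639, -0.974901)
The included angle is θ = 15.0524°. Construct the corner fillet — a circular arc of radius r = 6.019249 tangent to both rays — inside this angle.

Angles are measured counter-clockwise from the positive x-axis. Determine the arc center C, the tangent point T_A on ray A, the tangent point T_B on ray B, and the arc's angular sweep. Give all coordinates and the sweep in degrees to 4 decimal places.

center=(-4.4792,-72.6802) T_A=(-9.7979,-69.8621) T_B=(1.3890,-74.0204) sweep=164.9476

bisector direction at 249.6097° = (-0.348413,-0.937341)
center distance |VC| = r/sin(θ/2) = 6.019249/sin(7.5262°) = 45.955642
C = V + |VC|·bis = (-4.4792,-72.6802)
T_A = V + ((C−V)·d_A)·d_A = V + 45.5597·d_A = (-9.7979,-69.8621)
T_B = V + ((C−V)·d_B)·d_B = V + 45.5597·d_B = (1.3890,-74.0204)
sweep = 180° − θ = 164.9476°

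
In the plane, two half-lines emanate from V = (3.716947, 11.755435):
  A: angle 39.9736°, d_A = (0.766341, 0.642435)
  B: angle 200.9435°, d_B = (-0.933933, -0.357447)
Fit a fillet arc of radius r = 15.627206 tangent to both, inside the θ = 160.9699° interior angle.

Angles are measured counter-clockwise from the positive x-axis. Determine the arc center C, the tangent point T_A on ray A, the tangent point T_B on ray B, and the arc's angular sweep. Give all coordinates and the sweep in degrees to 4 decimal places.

center=(-4.3152,25.4139) T_A=(5.7242,13.4382) T_B=(1.2707,10.8192) sweep=19.0301

bisector direction at 120.4586° = (-0.506915,0.861996)
center distance |VC| = r/sin(θ/2) = 15.627206/sin(80.4849°) = 15.845201
C = V + |VC|·bis = (-4.3152,25.4139)
T_A = V + ((C−V)·d_A)·d_A = V + 2.6193·d_A = (5.7242,13.4382)
T_B = V + ((C−V)·d_B)·d_B = V + 2.6193·d_B = (1.2707,10.8192)
sweep = 180° − θ = 19.0301°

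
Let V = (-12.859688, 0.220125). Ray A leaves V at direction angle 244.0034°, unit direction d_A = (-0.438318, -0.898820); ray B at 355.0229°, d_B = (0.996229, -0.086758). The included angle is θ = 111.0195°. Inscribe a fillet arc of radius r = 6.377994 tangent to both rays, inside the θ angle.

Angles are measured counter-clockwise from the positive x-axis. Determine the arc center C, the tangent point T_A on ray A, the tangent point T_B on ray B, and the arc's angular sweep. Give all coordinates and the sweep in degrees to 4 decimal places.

center=(-9.0477,-6.5140) T_A=(-14.7803,-3.7184) T_B=(-8.4943,-0.1600) sweep=68.9805

bisector direction at 299.5131° = (0.492623,-0.870243)
center distance |VC| = r/sin(θ/2) = 6.377994/sin(55.5097°) = 7.738194
C = V + |VC|·bis = (-9.0477,-6.5140)
T_A = V + ((C−V)·d_A)·d_A = V + 4.3819·d_A = (-14.7803,-3.7184)
T_B = V + ((C−V)·d_B)·d_B = V + 4.3819·d_B = (-8.4943,-0.1600)
sweep = 180° − θ = 68.9805°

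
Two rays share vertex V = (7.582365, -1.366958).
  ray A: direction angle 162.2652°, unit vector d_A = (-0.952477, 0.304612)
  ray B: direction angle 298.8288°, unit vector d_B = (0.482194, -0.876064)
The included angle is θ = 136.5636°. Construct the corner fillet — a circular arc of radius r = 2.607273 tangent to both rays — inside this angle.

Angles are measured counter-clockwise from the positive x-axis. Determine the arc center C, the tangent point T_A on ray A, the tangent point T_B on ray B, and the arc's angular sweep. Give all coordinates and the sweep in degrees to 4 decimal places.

bisector direction at 230.5470° = (-0.635445,-0.772146)
center distance |VC| = r/sin(θ/2) = 2.607273/sin(68.2818°) = 2.806492
C = V + |VC|·bis = (5.7990,-3.5340)
T_A = V + ((C−V)·d_A)·d_A = V + 1.0385·d_A = (6.5932,-1.0506)
T_B = V + ((C−V)·d_B)·d_B = V + 1.0385·d_B = (8.0831,-2.2768)
sweep = 180° − θ = 43.4364°

center=(5.7990,-3.5340) T_A=(6.5932,-1.0506) T_B=(8.0831,-2.2768) sweep=43.4364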